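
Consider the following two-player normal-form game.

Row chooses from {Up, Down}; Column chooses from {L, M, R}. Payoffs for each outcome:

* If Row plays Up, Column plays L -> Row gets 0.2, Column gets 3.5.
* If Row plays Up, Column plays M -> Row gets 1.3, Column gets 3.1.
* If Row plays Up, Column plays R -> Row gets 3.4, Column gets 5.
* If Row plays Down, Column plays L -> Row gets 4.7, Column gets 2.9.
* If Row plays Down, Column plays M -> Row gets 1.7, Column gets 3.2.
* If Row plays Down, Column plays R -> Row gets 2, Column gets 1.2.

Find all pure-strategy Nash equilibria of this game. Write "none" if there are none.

Pure-strategy Nash equilibria: (Up, R), (Down, M)

Row against L: payoffs 0.2, 4.7 → best response Down.
Row against M: payoffs 1.3, 1.7 → best response Down.
Row against R: payoffs 3.4, 2 → best response Up.
Column against Up: payoffs 3.5, 3.1, 5 → best response R.
Column against Down: payoffs 2.9, 3.2, 1.2 → best response M.
Mutual best responses: (Up, R); (Down, M).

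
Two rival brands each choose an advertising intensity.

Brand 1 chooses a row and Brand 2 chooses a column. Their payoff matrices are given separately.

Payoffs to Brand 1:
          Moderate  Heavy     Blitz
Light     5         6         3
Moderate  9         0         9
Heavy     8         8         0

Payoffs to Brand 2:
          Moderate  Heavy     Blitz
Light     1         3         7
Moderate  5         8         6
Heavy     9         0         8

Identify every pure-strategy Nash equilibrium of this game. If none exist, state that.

Mark each player's best response to every combination of opponents' strategies; a profile where every player is best-responding is a pure Nash equilibrium.
Brand 1 against Moderate: payoffs 5, 9, 8 → best response Moderate.
Brand 1 against Heavy: payoffs 6, 0, 8 → best response Heavy.
Brand 1 against Blitz: payoffs 3, 9, 0 → best response Moderate.
Brand 2 against Light: payoffs 1, 3, 7 → best response Blitz.
Brand 2 against Moderate: payoffs 5, 8, 6 → best response Heavy.
Brand 2 against Heavy: payoffs 9, 0, 8 → best response Moderate.
No profile is a mutual best response for all players.

No pure-strategy Nash equilibrium.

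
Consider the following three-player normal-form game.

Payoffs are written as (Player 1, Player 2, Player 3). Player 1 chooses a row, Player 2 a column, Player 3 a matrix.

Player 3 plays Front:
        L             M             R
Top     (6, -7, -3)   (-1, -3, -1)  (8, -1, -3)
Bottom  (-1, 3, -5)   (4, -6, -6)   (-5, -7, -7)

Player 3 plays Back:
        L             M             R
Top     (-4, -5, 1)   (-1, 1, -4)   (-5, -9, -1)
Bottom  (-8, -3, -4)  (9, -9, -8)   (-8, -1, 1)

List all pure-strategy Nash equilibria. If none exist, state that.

(Top, L, Front): Player 2 can switch to M (-7 → -3). Not NE.
(Top, L, Back): Player 2 can switch to M (-5 → 1). Not NE.
(Top, M, Front): Player 1 can switch to Bottom (-1 → 4). Not NE.
(Top, M, Back): Player 1 can switch to Bottom (-1 → 9). Not NE.
(Top, R, Front): Player 3 can switch to Back (-3 → -1). Not NE.
(Top, R, Back): Player 2 can switch to L (-9 → -5). Not NE.
(The remaining 6 profiles each have a profitable deviation by the same check.)

No pure-strategy Nash equilibrium.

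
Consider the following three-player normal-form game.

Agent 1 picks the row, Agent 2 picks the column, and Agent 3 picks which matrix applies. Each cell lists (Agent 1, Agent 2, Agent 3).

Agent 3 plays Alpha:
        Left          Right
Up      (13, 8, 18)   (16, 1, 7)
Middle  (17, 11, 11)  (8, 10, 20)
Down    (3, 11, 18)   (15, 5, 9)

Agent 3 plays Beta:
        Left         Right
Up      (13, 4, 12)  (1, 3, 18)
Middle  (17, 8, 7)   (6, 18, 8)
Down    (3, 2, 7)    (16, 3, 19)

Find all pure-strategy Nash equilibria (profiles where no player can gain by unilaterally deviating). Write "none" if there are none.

(Middle, Left, Alpha) and (Down, Right, Beta)

Agent 1 against (Left, Alpha): payoffs 13, 17, 3 → best response Middle.
Agent 1 against (Left, Beta): payoffs 13, 17, 3 → best response Middle.
Agent 1 against (Right, Alpha): payoffs 16, 8, 15 → best response Up.
Agent 1 against (Right, Beta): payoffs 1, 6, 16 → best response Down.
Agent 2 against (Up, Alpha): payoffs 8, 1 → best response Left.
Agent 2 against (Up, Beta): payoffs 4, 3 → best response Left.
Agent 2 against (Middle, Alpha): payoffs 11, 10 → best response Left.
Agent 2 against (Middle, Beta): payoffs 8, 18 → best response Right.
Agent 2 against (Down, Alpha): payoffs 11, 5 → best response Left.
Agent 2 against (Down, Beta): payoffs 2, 3 → best response Right.
Agent 3 against (Up, Left): payoffs 18, 12 → best response Alpha.
Agent 3 against (Up, Right): payoffs 7, 18 → best response Beta.
Agent 3 against (Middle, Left): payoffs 11, 7 → best response Alpha.
Agent 3 against (Middle, Right): payoffs 20, 8 → best response Alpha.
Agent 3 against (Down, Left): payoffs 18, 7 → best response Alpha.
Agent 3 against (Down, Right): payoffs 9, 19 → best response Beta.
Mutual best responses: (Middle, Left, Alpha); (Down, Right, Beta).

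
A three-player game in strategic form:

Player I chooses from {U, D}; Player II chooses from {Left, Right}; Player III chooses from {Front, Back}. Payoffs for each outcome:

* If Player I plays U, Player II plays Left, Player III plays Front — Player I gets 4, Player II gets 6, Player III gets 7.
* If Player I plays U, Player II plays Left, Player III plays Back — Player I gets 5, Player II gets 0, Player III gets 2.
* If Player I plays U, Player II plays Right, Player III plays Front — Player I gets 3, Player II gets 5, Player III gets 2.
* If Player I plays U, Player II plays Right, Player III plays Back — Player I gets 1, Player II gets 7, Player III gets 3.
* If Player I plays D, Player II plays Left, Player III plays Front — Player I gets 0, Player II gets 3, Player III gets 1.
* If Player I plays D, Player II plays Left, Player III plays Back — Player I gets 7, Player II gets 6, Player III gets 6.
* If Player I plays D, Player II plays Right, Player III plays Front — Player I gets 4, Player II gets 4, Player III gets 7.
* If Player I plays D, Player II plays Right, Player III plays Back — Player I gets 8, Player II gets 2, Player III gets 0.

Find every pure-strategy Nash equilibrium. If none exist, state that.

(U, Left, Front): Player I gets 4, best alternative 0; Player II gets 6, best alternative 5; Player III gets 7, best alternative 2. No profitable deviation — NE.
(U, Left, Back): Player I can switch to D (5 → 7). Not NE.
(U, Right, Front): Player I can switch to D (3 → 4). Not NE.
(U, Right, Back): Player I can switch to D (1 → 8). Not NE.
(D, Left, Front): Player I can switch to U (0 → 4). Not NE.
(D, Left, Back): Player I gets 7, best alternative 5; Player II gets 6, best alternative 2; Player III gets 6, best alternative 1. No profitable deviation — NE.
(D, Right, Front): Player I gets 4, best alternative 3; Player II gets 4, best alternative 3; Player III gets 7, best alternative 0. No profitable deviation — NE.
(D, Right, Back): Player II can switch to Left (2 → 6). Not NE.

Pure-strategy Nash equilibria: (U, Left, Front), (D, Left, Back), (D, Right, Front)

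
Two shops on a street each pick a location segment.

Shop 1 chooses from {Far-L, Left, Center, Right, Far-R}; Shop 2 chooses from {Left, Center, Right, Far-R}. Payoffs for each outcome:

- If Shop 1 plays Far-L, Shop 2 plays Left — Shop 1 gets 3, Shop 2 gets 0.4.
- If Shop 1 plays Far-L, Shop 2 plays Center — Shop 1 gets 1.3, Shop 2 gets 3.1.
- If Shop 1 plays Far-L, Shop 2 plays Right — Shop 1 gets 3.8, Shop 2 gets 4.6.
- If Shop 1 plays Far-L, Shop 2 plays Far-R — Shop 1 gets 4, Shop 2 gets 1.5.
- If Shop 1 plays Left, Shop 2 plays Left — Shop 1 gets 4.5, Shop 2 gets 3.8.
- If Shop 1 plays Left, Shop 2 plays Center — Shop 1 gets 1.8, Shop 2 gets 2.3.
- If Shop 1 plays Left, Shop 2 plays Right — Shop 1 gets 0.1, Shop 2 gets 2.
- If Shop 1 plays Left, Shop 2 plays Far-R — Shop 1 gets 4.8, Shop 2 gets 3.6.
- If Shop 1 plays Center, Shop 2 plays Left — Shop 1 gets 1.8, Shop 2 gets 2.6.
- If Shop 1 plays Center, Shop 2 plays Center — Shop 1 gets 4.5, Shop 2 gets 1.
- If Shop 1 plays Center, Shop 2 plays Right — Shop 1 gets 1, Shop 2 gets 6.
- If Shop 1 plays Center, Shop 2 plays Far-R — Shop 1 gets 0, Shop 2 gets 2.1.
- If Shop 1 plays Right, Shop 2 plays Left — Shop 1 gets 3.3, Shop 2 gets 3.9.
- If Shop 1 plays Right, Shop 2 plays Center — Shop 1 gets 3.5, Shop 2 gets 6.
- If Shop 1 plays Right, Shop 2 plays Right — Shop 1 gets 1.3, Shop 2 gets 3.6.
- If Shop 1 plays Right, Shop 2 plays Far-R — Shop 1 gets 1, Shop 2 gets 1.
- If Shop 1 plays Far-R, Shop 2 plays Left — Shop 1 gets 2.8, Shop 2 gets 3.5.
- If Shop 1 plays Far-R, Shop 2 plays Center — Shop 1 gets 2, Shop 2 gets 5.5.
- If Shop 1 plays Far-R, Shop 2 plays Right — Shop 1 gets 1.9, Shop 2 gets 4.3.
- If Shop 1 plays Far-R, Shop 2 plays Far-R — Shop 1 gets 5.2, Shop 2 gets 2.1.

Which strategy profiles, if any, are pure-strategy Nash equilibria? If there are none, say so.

Shop 1 against Left: payoffs 3, 4.5, 1.8, 3.3, 2.8 → best response Left.
Shop 1 against Center: payoffs 1.3, 1.8, 4.5, 3.5, 2 → best response Center.
Shop 1 against Right: payoffs 3.8, 0.1, 1, 1.3, 1.9 → best response Far-L.
Shop 1 against Far-R: payoffs 4, 4.8, 0, 1, 5.2 → best response Far-R.
Shop 2 against Far-L: payoffs 0.4, 3.1, 4.6, 1.5 → best response Right.
Shop 2 against Left: payoffs 3.8, 2.3, 2, 3.6 → best response Left.
Shop 2 against Center: payoffs 2.6, 1, 6, 2.1 → best response Right.
Shop 2 against Right: payoffs 3.9, 6, 3.6, 1 → best response Center.
Shop 2 against Far-R: payoffs 3.5, 5.5, 4.3, 2.1 → best response Center.
Mutual best responses: (Far-L, Right); (Left, Left).

The pure Nash equilibria are (Far-L, Right); (Left, Left).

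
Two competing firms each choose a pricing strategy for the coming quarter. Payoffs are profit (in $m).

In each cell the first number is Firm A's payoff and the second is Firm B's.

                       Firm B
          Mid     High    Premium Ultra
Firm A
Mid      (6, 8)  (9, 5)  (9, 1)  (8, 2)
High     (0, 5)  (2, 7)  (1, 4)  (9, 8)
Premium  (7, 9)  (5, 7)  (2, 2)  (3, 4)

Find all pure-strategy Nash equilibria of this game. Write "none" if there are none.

(Mid, Mid): Firm A can switch to Premium (6 → 7). Not NE.
(Mid, High): Firm B can switch to Mid (5 → 8). Not NE.
(Mid, Premium): Firm B can switch to Mid (1 → 8). Not NE.
(Mid, Ultra): Firm A can switch to High (8 → 9). Not NE.
(High, Mid): Firm A can switch to Mid (0 → 6). Not NE.
(High, High): Firm A can switch to Mid (2 → 9). Not NE.
(High, Ultra): Firm A gets 9, best alternative 8; Firm B gets 8, best alternative 7. No profitable deviation — NE.
(Premium, Mid): Firm A gets 7, best alternative 6; Firm B gets 9, best alternative 7. No profitable deviation — NE.
(The remaining 4 profiles each have a profitable deviation by the same check.)

Pure-strategy Nash equilibria: (High, Ultra), (Premium, Mid)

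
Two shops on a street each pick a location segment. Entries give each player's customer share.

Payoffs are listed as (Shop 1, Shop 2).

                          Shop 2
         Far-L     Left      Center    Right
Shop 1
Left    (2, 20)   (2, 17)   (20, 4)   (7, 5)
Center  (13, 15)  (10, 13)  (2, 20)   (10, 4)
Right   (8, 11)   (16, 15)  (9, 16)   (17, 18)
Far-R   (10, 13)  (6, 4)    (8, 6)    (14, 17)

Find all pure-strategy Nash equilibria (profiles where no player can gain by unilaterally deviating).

Shop 1 against Far-L: payoffs 2, 13, 8, 10 → best response Center.
Shop 1 against Left: payoffs 2, 10, 16, 6 → best response Right.
Shop 1 against Center: payoffs 20, 2, 9, 8 → best response Left.
Shop 1 against Right: payoffs 7, 10, 17, 14 → best response Right.
Shop 2 against Left: payoffs 20, 17, 4, 5 → best response Far-L.
Shop 2 against Center: payoffs 15, 13, 20, 4 → best response Center.
Shop 2 against Right: payoffs 11, 15, 16, 18 → best response Right.
Shop 2 against Far-R: payoffs 13, 4, 6, 17 → best response Right.
Mutual best responses: (Right, Right).

(Right, Right)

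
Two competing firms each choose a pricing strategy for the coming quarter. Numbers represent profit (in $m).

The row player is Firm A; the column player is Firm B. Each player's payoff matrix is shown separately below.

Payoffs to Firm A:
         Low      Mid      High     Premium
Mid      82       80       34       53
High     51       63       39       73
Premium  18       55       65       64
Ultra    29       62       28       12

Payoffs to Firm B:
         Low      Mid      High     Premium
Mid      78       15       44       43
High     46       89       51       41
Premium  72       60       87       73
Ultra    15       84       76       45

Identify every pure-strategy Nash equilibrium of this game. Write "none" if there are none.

Mark each player's best response to every combination of opponents' strategies; a profile where every player is best-responding is a pure Nash equilibrium.
Firm A against Low: payoffs 82, 51, 18, 29 → best response Mid.
Firm A against Mid: payoffs 80, 63, 55, 62 → best response Mid.
Firm A against High: payoffs 34, 39, 65, 28 → best response Premium.
Firm A against Premium: payoffs 53, 73, 64, 12 → best response High.
Firm B against Mid: payoffs 78, 15, 44, 43 → best response Low.
Firm B against High: payoffs 46, 89, 51, 41 → best response Mid.
Firm B against Premium: payoffs 72, 60, 87, 73 → best response High.
Firm B against Ultra: payoffs 15, 84, 76, 45 → best response Mid.
Mutual best responses: (Mid, Low); (Premium, High).

Pure-strategy Nash equilibria: (Mid, Low) and (Premium, High)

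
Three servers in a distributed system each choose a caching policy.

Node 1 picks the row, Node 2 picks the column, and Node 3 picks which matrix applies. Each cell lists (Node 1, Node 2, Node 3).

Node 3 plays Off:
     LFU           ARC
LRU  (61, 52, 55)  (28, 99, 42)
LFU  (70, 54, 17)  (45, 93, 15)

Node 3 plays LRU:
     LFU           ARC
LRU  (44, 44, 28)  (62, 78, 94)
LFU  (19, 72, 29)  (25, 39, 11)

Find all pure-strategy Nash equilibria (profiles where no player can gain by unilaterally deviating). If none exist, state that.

For each player, find the best response to each opponent profile; mutual best responses are the pure NE.
Node 1 against (LFU, Off): payoffs 61, 70 → best response LFU.
Node 1 against (LFU, LRU): payoffs 44, 19 → best response LRU.
Node 1 against (ARC, Off): payoffs 28, 45 → best response LFU.
Node 1 against (ARC, LRU): payoffs 62, 25 → best response LRU.
Node 2 against (LRU, Off): payoffs 52, 99 → best response ARC.
Node 2 against (LRU, LRU): payoffs 44, 78 → best response ARC.
Node 2 against (LFU, Off): payoffs 54, 93 → best response ARC.
Node 2 against (LFU, LRU): payoffs 72, 39 → best response LFU.
Node 3 against (LRU, LFU): payoffs 55, 28 → best response Off.
Node 3 against (LRU, ARC): payoffs 42, 94 → best response LRU.
Node 3 against (LFU, LFU): payoffs 17, 29 → best response LRU.
Node 3 against (LFU, ARC): payoffs 15, 11 → best response Off.
Mutual best responses: (LRU, ARC, LRU); (LFU, ARC, Off).

(LRU, ARC, LRU), (LFU, ARC, Off)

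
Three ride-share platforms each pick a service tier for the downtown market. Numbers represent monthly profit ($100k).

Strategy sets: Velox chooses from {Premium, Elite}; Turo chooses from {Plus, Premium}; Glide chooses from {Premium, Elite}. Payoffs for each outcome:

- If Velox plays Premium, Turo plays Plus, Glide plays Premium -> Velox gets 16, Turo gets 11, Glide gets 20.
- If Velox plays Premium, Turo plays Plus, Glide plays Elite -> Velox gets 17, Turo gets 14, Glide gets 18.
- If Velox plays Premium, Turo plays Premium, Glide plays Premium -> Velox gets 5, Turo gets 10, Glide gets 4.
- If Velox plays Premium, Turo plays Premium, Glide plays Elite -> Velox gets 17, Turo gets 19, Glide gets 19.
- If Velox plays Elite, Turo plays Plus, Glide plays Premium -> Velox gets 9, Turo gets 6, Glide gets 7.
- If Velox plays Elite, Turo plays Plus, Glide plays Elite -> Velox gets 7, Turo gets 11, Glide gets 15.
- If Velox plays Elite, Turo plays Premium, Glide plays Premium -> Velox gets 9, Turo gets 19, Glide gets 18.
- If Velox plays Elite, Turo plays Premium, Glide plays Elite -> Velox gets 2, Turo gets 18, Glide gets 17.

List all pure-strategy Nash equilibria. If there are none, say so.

Pure-strategy Nash equilibria: (Premium, Plus, Premium), (Premium, Premium, Elite), (Elite, Premium, Premium)

Velox against (Plus, Premium): payoffs 16, 9 → best response Premium.
Velox against (Plus, Elite): payoffs 17, 7 → best response Premium.
Velox against (Premium, Premium): payoffs 5, 9 → best response Elite.
Velox against (Premium, Elite): payoffs 17, 2 → best response Premium.
Turo against (Premium, Premium): payoffs 11, 10 → best response Plus.
Turo against (Premium, Elite): payoffs 14, 19 → best response Premium.
Turo against (Elite, Premium): payoffs 6, 19 → best response Premium.
Turo against (Elite, Elite): payoffs 11, 18 → best response Premium.
Glide against (Premium, Plus): payoffs 20, 18 → best response Premium.
Glide against (Premium, Premium): payoffs 4, 19 → best response Elite.
Glide against (Elite, Plus): payoffs 7, 15 → best response Elite.
Glide against (Elite, Premium): payoffs 18, 17 → best response Premium.
Mutual best responses: (Premium, Plus, Premium); (Premium, Premium, Elite); (Elite, Premium, Premium).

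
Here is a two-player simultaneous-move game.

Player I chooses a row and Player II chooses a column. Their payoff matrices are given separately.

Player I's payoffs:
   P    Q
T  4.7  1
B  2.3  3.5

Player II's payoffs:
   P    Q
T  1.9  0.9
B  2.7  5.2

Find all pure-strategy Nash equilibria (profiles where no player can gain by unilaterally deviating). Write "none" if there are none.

Mark each player's best response to every combination of opponents' strategies; a profile where every player is best-responding is a pure Nash equilibrium.
Player I against P: payoffs 4.7, 2.3 → best response T.
Player I against Q: payoffs 1, 3.5 → best response B.
Player II against T: payoffs 1.9, 0.9 → best response P.
Player II against B: payoffs 2.7, 5.2 → best response Q.
Mutual best responses: (T, P); (B, Q).

(T, P); (B, Q)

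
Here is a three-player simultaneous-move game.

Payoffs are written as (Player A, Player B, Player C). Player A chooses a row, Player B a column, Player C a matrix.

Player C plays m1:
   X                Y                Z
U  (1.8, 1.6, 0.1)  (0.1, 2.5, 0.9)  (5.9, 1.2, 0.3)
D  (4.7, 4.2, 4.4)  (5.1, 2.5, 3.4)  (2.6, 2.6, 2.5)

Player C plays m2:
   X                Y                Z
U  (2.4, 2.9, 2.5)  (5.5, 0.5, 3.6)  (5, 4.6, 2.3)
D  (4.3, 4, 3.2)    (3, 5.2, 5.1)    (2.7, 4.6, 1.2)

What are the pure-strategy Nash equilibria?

For each strategy profile, look for a profitable unilateral deviation.
(U, X, m1): Player A can switch to D (1.8 → 4.7). Not NE.
(U, X, m2): Player A can switch to D (2.4 → 4.3). Not NE.
(U, Y, m1): Player A can switch to D (0.1 → 5.1). Not NE.
(U, Y, m2): Player B can switch to X (0.5 → 2.9). Not NE.
(U, Z, m1): Player B can switch to X (1.2 → 1.6). Not NE.
(U, Z, m2): Player A gets 5, best alternative 2.7; Player B gets 4.6, best alternative 2.9; Player C gets 2.3, best alternative 0.3. No profitable deviation — NE.
(D, X, m1): Player A gets 4.7, best alternative 1.8; Player B gets 4.2, best alternative 2.6; Player C gets 4.4, best alternative 3.2. No profitable deviation — NE.
(D, X, m2): Player B can switch to Y (4 → 5.2). Not NE.
(The remaining 4 profiles each have a profitable deviation by the same check.)

Pure-strategy Nash equilibria: (U, Z, m2), (D, X, m1)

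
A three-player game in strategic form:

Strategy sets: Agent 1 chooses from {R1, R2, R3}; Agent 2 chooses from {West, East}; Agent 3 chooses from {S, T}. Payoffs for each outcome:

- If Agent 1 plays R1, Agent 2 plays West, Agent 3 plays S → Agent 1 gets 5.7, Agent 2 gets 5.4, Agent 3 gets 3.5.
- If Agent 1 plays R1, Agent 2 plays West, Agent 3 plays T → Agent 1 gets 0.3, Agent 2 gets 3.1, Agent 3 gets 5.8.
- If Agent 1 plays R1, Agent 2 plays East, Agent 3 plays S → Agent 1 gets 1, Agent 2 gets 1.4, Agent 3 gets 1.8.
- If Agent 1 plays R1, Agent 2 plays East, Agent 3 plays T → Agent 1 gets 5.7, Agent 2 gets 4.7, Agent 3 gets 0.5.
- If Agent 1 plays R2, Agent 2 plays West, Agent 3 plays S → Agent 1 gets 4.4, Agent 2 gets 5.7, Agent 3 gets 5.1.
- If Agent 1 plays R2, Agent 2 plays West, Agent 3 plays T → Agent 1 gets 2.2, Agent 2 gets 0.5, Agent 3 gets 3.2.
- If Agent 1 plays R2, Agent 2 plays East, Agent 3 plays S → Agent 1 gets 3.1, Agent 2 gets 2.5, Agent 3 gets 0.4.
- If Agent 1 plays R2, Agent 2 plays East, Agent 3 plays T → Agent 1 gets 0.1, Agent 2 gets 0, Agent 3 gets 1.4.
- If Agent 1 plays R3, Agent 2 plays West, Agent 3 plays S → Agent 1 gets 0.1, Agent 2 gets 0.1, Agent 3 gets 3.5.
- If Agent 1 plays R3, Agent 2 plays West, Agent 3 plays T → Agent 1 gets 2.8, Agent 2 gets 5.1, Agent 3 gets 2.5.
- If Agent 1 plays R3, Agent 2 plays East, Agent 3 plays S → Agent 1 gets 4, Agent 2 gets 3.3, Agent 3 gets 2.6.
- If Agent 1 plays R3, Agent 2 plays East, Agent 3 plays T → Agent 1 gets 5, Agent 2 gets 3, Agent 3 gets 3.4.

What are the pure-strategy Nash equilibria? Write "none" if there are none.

This game has no pure Nash equilibrium.

Agent 1 against (West, S): payoffs 5.7, 4.4, 0.1 → best response R1.
Agent 1 against (West, T): payoffs 0.3, 2.2, 2.8 → best response R3.
Agent 1 against (East, S): payoffs 1, 3.1, 4 → best response R3.
Agent 1 against (East, T): payoffs 5.7, 0.1, 5 → best response R1.
Agent 2 against (R1, S): payoffs 5.4, 1.4 → best response West.
Agent 2 against (R1, T): payoffs 3.1, 4.7 → best response East.
Agent 2 against (R2, S): payoffs 5.7, 2.5 → best response West.
Agent 2 against (R2, T): payoffs 0.5, 0 → best response West.
Agent 2 against (R3, S): payoffs 0.1, 3.3 → best response East.
Agent 2 against (R3, T): payoffs 5.1, 3 → best response West.
Agent 3 against (R1, West): payoffs 3.5, 5.8 → best response T.
Agent 3 against (R1, East): payoffs 1.8, 0.5 → best response S.
Agent 3 against (R2, West): payoffs 5.1, 3.2 → best response S.
Agent 3 against (R2, East): payoffs 0.4, 1.4 → best response T.
Agent 3 against (R3, West): payoffs 3.5, 2.5 → best response S.
Agent 3 against (R3, East): payoffs 2.6, 3.4 → best response T.
No profile is a mutual best response for all players.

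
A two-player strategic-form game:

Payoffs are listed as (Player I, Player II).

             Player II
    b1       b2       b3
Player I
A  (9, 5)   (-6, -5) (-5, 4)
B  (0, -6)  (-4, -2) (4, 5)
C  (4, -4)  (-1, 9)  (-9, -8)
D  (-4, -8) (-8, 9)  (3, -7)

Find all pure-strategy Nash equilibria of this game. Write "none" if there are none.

(A, b1) and (B, b3) and (C, b2)

Mark each player's best response to every combination of opponents' strategies; a profile where every player is best-responding is a pure Nash equilibrium.
Player I against b1: payoffs 9, 0, 4, -4 → best response A.
Player I against b2: payoffs -6, -4, -1, -8 → best response C.
Player I against b3: payoffs -5, 4, -9, 3 → best response B.
Player II against A: payoffs 5, -5, 4 → best response b1.
Player II against B: payoffs -6, -2, 5 → best response b3.
Player II against C: payoffs -4, 9, -8 → best response b2.
Player II against D: payoffs -8, 9, -7 → best response b2.
Mutual best responses: (A, b1); (B, b3); (C, b2).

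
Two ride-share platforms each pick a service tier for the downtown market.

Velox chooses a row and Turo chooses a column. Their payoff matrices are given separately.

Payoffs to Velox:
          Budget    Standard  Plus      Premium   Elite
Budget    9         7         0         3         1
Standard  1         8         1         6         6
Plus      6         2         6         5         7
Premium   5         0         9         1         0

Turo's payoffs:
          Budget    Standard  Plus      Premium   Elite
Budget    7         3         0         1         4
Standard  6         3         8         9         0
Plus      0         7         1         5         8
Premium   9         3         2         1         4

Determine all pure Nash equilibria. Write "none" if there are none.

Check each profile: it is a Nash equilibrium iff no player can strictly gain by switching unilaterally.
(Budget, Budget): Velox gets 9, best alternative 6; Turo gets 7, best alternative 4. No profitable deviation — NE.
(Budget, Standard): Velox can switch to Standard (7 → 8). Not NE.
(Budget, Plus): Velox can switch to Standard (0 → 1). Not NE.
(Budget, Premium): Velox can switch to Standard (3 → 6). Not NE.
(Budget, Elite): Velox can switch to Standard (1 → 6). Not NE.
(Standard, Budget): Velox can switch to Budget (1 → 9). Not NE.
(Standard, Standard): Turo can switch to Budget (3 → 6). Not NE.
(Standard, Plus): Velox can switch to Plus (1 → 6). Not NE.
(Standard, Premium): Velox gets 6, best alternative 5; Turo gets 9, best alternative 8. No profitable deviation — NE.
(Standard, Elite): Velox can switch to Plus (6 → 7). Not NE.
(Plus, Elite): Velox gets 7, best alternative 6; Turo gets 8, best alternative 7. No profitable deviation — NE.
(The remaining 9 profiles each have a profitable deviation by the same check.)

(Budget, Budget) and (Standard, Premium) and (Plus, Elite)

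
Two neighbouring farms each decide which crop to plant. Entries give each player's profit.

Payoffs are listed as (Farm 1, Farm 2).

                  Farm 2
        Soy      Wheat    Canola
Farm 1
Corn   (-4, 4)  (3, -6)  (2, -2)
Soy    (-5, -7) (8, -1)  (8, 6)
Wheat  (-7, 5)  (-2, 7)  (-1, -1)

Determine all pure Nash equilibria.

(Corn, Soy): Farm 1 gets -4, best alternative -5; Farm 2 gets 4, best alternative -2. No profitable deviation — NE.
(Corn, Wheat): Farm 1 can switch to Soy (3 → 8). Not NE.
(Corn, Canola): Farm 1 can switch to Soy (2 → 8). Not NE.
(Soy, Soy): Farm 1 can switch to Corn (-5 → -4). Not NE.
(Soy, Wheat): Farm 2 can switch to Canola (-1 → 6). Not NE.
(Soy, Canola): Farm 1 gets 8, best alternative 2; Farm 2 gets 6, best alternative -1. No profitable deviation — NE.
(Wheat, Soy): Farm 1 can switch to Corn (-7 → -4). Not NE.
(Wheat, Wheat): Farm 1 can switch to Corn (-2 → 3). Not NE.
(Wheat, Canola): Farm 1 can switch to Corn (-1 → 2). Not NE.

Pure-strategy Nash equilibria: (Corn, Soy), (Soy, Canola)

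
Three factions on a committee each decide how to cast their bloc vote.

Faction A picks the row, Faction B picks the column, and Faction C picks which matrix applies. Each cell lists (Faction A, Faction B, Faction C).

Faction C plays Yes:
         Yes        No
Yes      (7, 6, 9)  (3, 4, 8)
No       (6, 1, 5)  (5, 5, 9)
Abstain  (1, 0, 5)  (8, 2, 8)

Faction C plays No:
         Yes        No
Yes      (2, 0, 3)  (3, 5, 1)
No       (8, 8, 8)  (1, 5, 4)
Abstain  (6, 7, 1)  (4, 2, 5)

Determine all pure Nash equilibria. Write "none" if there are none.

(Yes, Yes, Yes): Faction A gets 7, best alternative 6; Faction B gets 6, best alternative 4; Faction C gets 9, best alternative 3. No profitable deviation — NE.
(Yes, Yes, No): Faction A can switch to No (2 → 8). Not NE.
(Yes, No, Yes): Faction A can switch to No (3 → 5). Not NE.
(Yes, No, No): Faction A can switch to Abstain (3 → 4). Not NE.
(No, Yes, Yes): Faction A can switch to Yes (6 → 7). Not NE.
(No, Yes, No): Faction A gets 8, best alternative 6; Faction B gets 8, best alternative 5; Faction C gets 8, best alternative 5. No profitable deviation — NE.
(No, No, Yes): Faction A can switch to Abstain (5 → 8). Not NE.
(No, No, No): Faction A can switch to Yes (1 → 3). Not NE.
(Abstain, No, Yes): Faction A gets 8, best alternative 5; Faction B gets 2, best alternative 0; Faction C gets 8, best alternative 5. No profitable deviation — NE.
(The remaining 3 profiles each have a profitable deviation by the same check.)

(Yes, Yes, Yes) and (No, Yes, No) and (Abstain, No, Yes)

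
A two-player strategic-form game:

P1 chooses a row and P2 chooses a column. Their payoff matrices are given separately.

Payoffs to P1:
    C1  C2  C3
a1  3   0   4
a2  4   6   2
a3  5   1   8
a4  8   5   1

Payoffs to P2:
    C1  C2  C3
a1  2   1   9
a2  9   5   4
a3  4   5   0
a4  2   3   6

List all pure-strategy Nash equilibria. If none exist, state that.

There is no pure-strategy Nash equilibrium.

For each strategy profile, look for a profitable unilateral deviation.
(a1, C1): P1 can switch to a2 (3 → 4). Not NE.
(a1, C2): P1 can switch to a2 (0 → 6). Not NE.
(a1, C3): P1 can switch to a3 (4 → 8). Not NE.
(a2, C1): P1 can switch to a3 (4 → 5). Not NE.
(a2, C2): P2 can switch to C1 (5 → 9). Not NE.
(a2, C3): P1 can switch to a1 (2 → 4). Not NE.
(a3, C1): P1 can switch to a4 (5 → 8). Not NE.
(a3, C2): P1 can switch to a2 (1 → 6). Not NE.
(a3, C3): P2 can switch to C1 (0 → 4). Not NE.
(a4, C1): P2 can switch to C2 (2 → 3). Not NE.
(a4, C2): P1 can switch to a2 (5 → 6). Not NE.
(a4, C3): P1 can switch to a1 (1 → 4). Not NE.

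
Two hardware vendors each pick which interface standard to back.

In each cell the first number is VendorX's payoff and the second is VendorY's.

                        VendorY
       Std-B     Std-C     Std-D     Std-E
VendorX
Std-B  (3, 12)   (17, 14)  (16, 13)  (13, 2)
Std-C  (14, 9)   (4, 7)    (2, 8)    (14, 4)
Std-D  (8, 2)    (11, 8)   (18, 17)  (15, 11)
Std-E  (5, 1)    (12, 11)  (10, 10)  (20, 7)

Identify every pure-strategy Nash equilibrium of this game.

Check each profile: it is a Nash equilibrium iff no player can strictly gain by switching unilaterally.
(Std-B, Std-B): VendorX can switch to Std-C (3 → 14). Not NE.
(Std-B, Std-C): VendorX gets 17, best alternative 12; VendorY gets 14, best alternative 13. No profitable deviation — NE.
(Std-B, Std-D): VendorX can switch to Std-D (16 → 18). Not NE.
(Std-B, Std-E): VendorX can switch to Std-C (13 → 14). Not NE.
(Std-C, Std-B): VendorX gets 14, best alternative 8; VendorY gets 9, best alternative 8. No profitable deviation — NE.
(Std-C, Std-C): VendorX can switch to Std-B (4 → 17). Not NE.
(Std-C, Std-D): VendorX can switch to Std-B (2 → 16). Not NE.
(Std-C, Std-E): VendorX can switch to Std-D (14 → 15). Not NE.
(Std-D, Std-B): VendorX can switch to Std-C (8 → 14). Not NE.
(Std-D, Std-C): VendorX can switch to Std-B (11 → 17). Not NE.
(Std-D, Std-D): VendorX gets 18, best alternative 16; VendorY gets 17, best alternative 11. No profitable deviation — NE.
(Std-D, Std-E): VendorX can switch to Std-E (15 → 20). Not NE.
(Std-E, Std-B): VendorX can switch to Std-C (5 → 14). Not NE.
(Std-E, Std-C): VendorX can switch to Std-B (12 → 17). Not NE.
(Std-E, Std-D): VendorX can switch to Std-B (10 → 16). Not NE.
(The remaining 1 profile has a profitable deviation by the same check.)

The pure Nash equilibria are (Std-B, Std-C) and (Std-C, Std-B) and (Std-D, Std-D).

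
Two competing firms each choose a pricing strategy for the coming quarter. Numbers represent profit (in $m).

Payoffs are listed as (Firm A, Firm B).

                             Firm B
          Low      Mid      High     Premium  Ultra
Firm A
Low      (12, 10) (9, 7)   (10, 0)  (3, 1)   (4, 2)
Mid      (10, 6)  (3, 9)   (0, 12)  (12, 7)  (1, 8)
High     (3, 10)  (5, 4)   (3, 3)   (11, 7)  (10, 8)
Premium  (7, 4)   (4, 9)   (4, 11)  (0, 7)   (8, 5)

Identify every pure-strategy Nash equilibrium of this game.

Mark each player's best response to every combination of opponents' strategies; a profile where every player is best-responding is a pure Nash equilibrium.
Firm A against Low: payoffs 12, 10, 3, 7 → best response Low.
Firm A against Mid: payoffs 9, 3, 5, 4 → best response Low.
Firm A against High: payoffs 10, 0, 3, 4 → best response Low.
Firm A against Premium: payoffs 3, 12, 11, 0 → best response Mid.
Firm A against Ultra: payoffs 4, 1, 10, 8 → best response High.
Firm B against Low: payoffs 10, 7, 0, 1, 2 → best response Low.
Firm B against Mid: payoffs 6, 9, 12, 7, 8 → best response High.
Firm B against High: payoffs 10, 4, 3, 7, 8 → best response Low.
Firm B against Premium: payoffs 4, 9, 11, 7, 5 → best response High.
Mutual best responses: (Low, Low).

(Low, Low)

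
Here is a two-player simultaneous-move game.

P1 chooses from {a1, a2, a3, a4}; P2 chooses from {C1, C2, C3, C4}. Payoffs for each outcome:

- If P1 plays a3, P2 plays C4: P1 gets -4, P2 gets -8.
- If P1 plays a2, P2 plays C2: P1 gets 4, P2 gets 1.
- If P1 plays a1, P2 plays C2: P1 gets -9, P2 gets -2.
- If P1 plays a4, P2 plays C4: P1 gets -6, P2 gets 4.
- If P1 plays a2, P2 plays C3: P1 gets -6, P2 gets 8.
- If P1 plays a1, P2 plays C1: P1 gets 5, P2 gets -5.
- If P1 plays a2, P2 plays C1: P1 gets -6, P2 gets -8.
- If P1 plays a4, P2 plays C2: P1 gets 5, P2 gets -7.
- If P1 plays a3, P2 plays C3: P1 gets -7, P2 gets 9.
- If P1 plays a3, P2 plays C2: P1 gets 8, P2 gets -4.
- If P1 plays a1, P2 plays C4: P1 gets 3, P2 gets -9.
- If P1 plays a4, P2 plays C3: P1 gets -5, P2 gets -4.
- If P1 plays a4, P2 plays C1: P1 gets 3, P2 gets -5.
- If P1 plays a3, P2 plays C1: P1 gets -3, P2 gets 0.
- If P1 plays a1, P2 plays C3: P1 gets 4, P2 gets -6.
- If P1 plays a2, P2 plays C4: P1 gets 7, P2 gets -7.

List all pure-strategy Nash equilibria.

No pure-strategy Nash equilibrium.

(a1, C1): P2 can switch to C2 (-5 → -2). Not NE.
(a1, C2): P1 can switch to a2 (-9 → 4). Not NE.
(a1, C3): P2 can switch to C1 (-6 → -5). Not NE.
(a1, C4): P1 can switch to a2 (3 → 7). Not NE.
(a2, C1): P1 can switch to a1 (-6 → 5). Not NE.
(a2, C2): P1 can switch to a3 (4 → 8). Not NE.
(The remaining 10 profiles each have a profitable deviation by the same check.)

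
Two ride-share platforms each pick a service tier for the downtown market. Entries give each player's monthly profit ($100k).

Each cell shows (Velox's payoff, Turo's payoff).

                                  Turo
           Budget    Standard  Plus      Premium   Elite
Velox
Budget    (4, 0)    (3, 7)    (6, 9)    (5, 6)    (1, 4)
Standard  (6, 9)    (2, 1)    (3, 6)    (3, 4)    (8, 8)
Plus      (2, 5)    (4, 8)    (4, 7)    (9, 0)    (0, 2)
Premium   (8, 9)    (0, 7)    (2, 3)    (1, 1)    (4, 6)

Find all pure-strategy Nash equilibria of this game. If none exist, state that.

The pure Nash equilibria are (Budget, Plus); (Plus, Standard); (Premium, Budget).

Velox against Budget: payoffs 4, 6, 2, 8 → best response Premium.
Velox against Standard: payoffs 3, 2, 4, 0 → best response Plus.
Velox against Plus: payoffs 6, 3, 4, 2 → best response Budget.
Velox against Premium: payoffs 5, 3, 9, 1 → best response Plus.
Velox against Elite: payoffs 1, 8, 0, 4 → best response Standard.
Turo against Budget: payoffs 0, 7, 9, 6, 4 → best response Plus.
Turo against Standard: payoffs 9, 1, 6, 4, 8 → best response Budget.
Turo against Plus: payoffs 5, 8, 7, 0, 2 → best response Standard.
Turo against Premium: payoffs 9, 7, 3, 1, 6 → best response Budget.
Mutual best responses: (Budget, Plus); (Plus, Standard); (Premium, Budget).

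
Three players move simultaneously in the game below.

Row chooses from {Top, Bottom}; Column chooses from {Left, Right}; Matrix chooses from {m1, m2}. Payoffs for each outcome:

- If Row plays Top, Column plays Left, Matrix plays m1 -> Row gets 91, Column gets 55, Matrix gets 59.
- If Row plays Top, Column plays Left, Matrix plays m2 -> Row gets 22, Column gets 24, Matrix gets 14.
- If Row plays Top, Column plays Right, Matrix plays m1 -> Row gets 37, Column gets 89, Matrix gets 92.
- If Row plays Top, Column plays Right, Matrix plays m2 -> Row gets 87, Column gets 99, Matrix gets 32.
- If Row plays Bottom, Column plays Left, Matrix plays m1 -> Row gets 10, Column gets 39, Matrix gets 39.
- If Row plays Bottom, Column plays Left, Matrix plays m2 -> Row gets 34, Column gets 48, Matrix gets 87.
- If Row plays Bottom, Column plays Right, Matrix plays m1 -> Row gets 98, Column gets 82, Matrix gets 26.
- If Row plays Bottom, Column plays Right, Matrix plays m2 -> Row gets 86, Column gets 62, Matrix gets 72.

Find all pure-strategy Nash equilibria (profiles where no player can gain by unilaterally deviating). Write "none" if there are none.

none

For each player, find the best response to each opponent profile; mutual best responses are the pure NE.
Row against (Left, m1): payoffs 91, 10 → best response Top.
Row against (Left, m2): payoffs 22, 34 → best response Bottom.
Row against (Right, m1): payoffs 37, 98 → best response Bottom.
Row against (Right, m2): payoffs 87, 86 → best response Top.
Column against (Top, m1): payoffs 55, 89 → best response Right.
Column against (Top, m2): payoffs 24, 99 → best response Right.
Column against (Bottom, m1): payoffs 39, 82 → best response Right.
Column against (Bottom, m2): payoffs 48, 62 → best response Right.
Matrix against (Top, Left): payoffs 59, 14 → best response m1.
Matrix against (Top, Right): payoffs 92, 32 → best response m1.
Matrix against (Bottom, Left): payoffs 39, 87 → best response m2.
Matrix against (Bottom, Right): payoffs 26, 72 → best response m2.
No profile is a mutual best response for all players.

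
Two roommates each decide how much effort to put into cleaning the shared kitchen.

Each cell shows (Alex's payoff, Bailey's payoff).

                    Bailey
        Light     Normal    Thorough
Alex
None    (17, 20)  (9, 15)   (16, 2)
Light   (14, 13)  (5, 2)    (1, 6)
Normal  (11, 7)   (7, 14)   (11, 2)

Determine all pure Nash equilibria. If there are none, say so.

Check each profile: it is a Nash equilibrium iff no player can strictly gain by switching unilaterally.
(None, Light): Alex gets 17, best alternative 14; Bailey gets 20, best alternative 15. No profitable deviation — NE.
(None, Normal): Bailey can switch to Light (15 → 20). Not NE.
(None, Thorough): Bailey can switch to Light (2 → 20). Not NE.
(Light, Light): Alex can switch to None (14 → 17). Not NE.
(Light, Normal): Alex can switch to None (5 → 9). Not NE.
(Light, Thorough): Alex can switch to None (1 → 16). Not NE.
(Normal, Light): Alex can switch to None (11 → 17). Not NE.
(Normal, Normal): Alex can switch to None (7 → 9). Not NE.
(Normal, Thorough): Alex can switch to None (11 → 16). Not NE.

Pure NE: (None, Light)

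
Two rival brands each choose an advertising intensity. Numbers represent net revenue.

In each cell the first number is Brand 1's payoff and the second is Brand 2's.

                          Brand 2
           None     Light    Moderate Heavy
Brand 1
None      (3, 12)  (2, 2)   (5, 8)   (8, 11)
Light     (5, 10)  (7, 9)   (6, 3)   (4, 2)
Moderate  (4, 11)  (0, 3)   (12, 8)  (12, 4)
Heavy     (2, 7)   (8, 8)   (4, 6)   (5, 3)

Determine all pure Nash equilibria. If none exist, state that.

For each strategy profile, look for a profitable unilateral deviation.
(None, None): Brand 1 can switch to Light (3 → 5). Not NE.
(None, Light): Brand 1 can switch to Light (2 → 7). Not NE.
(None, Moderate): Brand 1 can switch to Light (5 → 6). Not NE.
(None, Heavy): Brand 1 can switch to Moderate (8 → 12). Not NE.
(Light, None): Brand 1 gets 5, best alternative 4; Brand 2 gets 10, best alternative 9. No profitable deviation — NE.
(Light, Light): Brand 1 can switch to Heavy (7 → 8). Not NE.
(Light, Moderate): Brand 1 can switch to Moderate (6 → 12). Not NE.
(Light, Heavy): Brand 1 can switch to None (4 → 8). Not NE.
(Moderate, None): Brand 1 can switch to Light (4 → 5). Not NE.
(Moderate, Light): Brand 1 can switch to None (0 → 2). Not NE.
(Moderate, Moderate): Brand 2 can switch to None (8 → 11). Not NE.
(Heavy, Light): Brand 1 gets 8, best alternative 7; Brand 2 gets 8, best alternative 7. No profitable deviation — NE.
(The remaining 4 profiles each have a profitable deviation by the same check.)

Pure-strategy Nash equilibria: (Light, None), (Heavy, Light)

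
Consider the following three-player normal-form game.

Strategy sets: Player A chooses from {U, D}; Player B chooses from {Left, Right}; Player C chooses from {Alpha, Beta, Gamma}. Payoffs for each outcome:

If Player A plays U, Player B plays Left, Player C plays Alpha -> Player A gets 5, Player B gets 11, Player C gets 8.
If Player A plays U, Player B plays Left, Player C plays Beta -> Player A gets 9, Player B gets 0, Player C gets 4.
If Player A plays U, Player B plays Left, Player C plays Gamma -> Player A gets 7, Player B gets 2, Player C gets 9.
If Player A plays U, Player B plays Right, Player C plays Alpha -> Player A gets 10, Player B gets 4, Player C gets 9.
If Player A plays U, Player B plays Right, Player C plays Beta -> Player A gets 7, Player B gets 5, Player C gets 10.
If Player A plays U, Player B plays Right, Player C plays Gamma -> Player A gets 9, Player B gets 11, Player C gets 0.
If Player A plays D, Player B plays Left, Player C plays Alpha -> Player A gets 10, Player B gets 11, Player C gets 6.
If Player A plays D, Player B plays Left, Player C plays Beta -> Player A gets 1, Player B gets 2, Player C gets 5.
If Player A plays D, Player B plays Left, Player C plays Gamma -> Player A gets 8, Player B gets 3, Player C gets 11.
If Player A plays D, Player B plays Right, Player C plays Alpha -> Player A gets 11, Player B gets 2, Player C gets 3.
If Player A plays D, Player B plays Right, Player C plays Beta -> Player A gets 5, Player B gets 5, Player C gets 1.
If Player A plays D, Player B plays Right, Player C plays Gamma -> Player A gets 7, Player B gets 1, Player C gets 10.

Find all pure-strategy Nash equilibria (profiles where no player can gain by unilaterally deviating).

Mark each player's best response to every combination of opponents' strategies; a profile where every player is best-responding is a pure Nash equilibrium.
Player A against (Left, Alpha): payoffs 5, 10 → best response D.
Player A against (Left, Beta): payoffs 9, 1 → best response U.
Player A against (Left, Gamma): payoffs 7, 8 → best response D.
Player A against (Right, Alpha): payoffs 10, 11 → best response D.
Player A against (Right, Beta): payoffs 7, 5 → best response U.
Player A against (Right, Gamma): payoffs 9, 7 → best response U.
Player B against (U, Alpha): payoffs 11, 4 → best response Left.
Player B against (U, Beta): payoffs 0, 5 → best response Right.
Player B against (U, Gamma): payoffs 2, 11 → best response Right.
Player B against (D, Alpha): payoffs 11, 2 → best response Left.
Player B against (D, Beta): payoffs 2, 5 → best response Right.
Player B against (D, Gamma): payoffs 3, 1 → best response Left.
Player C against (U, Left): payoffs 8, 4, 9 → best response Gamma.
Player C against (U, Right): payoffs 9, 10, 0 → best response Beta.
Player C against (D, Left): payoffs 6, 5, 11 → best response Gamma.
Player C against (D, Right): payoffs 3, 1, 10 → best response Gamma.
Mutual best responses: (U, Right, Beta); (D, Left, Gamma).

The pure Nash equilibria are (U, Right, Beta) and (D, Left, Gamma).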